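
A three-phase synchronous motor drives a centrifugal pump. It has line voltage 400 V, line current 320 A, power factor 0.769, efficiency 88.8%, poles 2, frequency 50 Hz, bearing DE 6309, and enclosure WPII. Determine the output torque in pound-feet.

P_in = √3·V·I·cosφ = 1.732 × 400 × 320 × 0.769 = 170484 W
P_out = η·P_in = 0.888 × 170484 = 151390 W
n = n_s = 120×50/2 = 3000 rpm (synchronous)
ω = 2π×3000/60 = 314.2 rad/s
τ = P_out/ω = 151390/314.2 = 481.8 N·m
In lb·ft: 481.8/1.356 = 355 lb·ft

355 lb·ft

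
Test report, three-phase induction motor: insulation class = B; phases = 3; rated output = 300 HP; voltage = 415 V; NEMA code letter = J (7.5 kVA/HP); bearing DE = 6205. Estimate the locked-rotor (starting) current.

3130 A

S_LR = 7.5 × 300 = 2250 kVA
I_LR = S_LR/(√3·V_L) = 2250000/(1.732×415) = 3130 A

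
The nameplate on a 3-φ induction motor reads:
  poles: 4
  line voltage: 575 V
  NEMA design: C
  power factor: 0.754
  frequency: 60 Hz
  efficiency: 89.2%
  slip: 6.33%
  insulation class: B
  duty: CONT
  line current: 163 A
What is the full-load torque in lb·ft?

P_in = √3·V·I·cosφ = 1.732 × 575 × 163 × 0.754 = 122398 W
P_out = η·P_in = 0.892 × 122398 = 109179 W
n_s = 120×60/4 = 1800 rpm; n = 1800×(1−0.0633) = 1686 rpm
ω = 2π×1686/60 = 176.6 rad/s
τ = P_out/ω = 109179/176.6 = 618.2 N·m
In lb·ft: 618.2/1.356 = 456 lb·ft

456 lb·ft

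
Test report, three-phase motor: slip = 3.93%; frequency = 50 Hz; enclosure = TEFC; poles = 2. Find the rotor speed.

2882 rpm

n_s = 120f/p = 120×50/2 = 3000 rpm
n = n_s(1 − s) = 3000 × (1 − 0.0393) = 2882 rpm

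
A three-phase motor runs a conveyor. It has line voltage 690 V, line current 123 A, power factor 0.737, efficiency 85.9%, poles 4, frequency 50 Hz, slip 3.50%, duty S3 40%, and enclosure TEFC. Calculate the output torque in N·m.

614 N·m

P_in = √3·V·I·cosφ = 1.732 × 690 × 123 × 0.737 = 108335 W
P_out = η·P_in = 0.859 × 108335 = 93060 W
n_s = 120×50/4 = 1500 rpm; n = 1500×(1−0.035) = 1448 rpm
ω = 2π×1448/60 = 151.6 rad/s
τ = P_out/ω = 93060/151.6 = 614 N·m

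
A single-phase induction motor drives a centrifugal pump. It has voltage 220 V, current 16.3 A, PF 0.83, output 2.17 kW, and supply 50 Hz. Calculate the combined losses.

806 W

P_in = V·I·cosφ = 220×16.3×0.83 = 2976 W
P_out = 2170 W
Losses = P_in − P_out = 2976 − 2170 = 806 W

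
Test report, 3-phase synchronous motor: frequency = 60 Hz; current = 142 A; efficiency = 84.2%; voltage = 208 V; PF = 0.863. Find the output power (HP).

49.8 HP

P_in = √3·V·I·cosφ = 1.732 × 208 × 142 × 0.863 = 44148 W
P_out = η·P_in = 0.842 × 44148 = 37173 W
= 37173/746 = 49.8 HP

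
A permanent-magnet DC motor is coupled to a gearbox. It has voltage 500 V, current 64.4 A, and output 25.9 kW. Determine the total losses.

P_in = V·I = 500×64.4 = 32200 W
P_out = 25900 W
Losses = P_in − P_out = 32200 − 25900 = 6300 W

6300 W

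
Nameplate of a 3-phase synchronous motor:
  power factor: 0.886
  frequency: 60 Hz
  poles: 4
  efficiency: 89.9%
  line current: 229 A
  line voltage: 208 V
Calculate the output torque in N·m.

349 N·m

P_in = √3·V·I·cosφ = 1.732 × 208 × 229 × 0.886 = 73094 W
P_out = η·P_in = 0.899 × 73094 = 65712 W
n = n_s = 120×60/4 = 1800 rpm (synchronous)
ω = 2π×1800/60 = 188.5 rad/s
τ = P_out/ω = 65712/188.5 = 349 N·m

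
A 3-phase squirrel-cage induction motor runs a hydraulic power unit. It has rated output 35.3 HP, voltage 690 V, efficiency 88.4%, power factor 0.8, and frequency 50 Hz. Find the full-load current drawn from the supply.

P_out = 35.3 × 746 = 26334 W
P_in = P_out / η = 26334 / 0.884 = 29790 W
I_L = P_in / (√3·V_L·cosφ) = 29790 / (1.732 × 690 × 0.8) = 31.2 A

31.2 A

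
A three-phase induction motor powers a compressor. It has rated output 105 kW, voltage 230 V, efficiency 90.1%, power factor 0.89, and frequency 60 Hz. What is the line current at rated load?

329 A

P_out = 105 kW = 105000 W
P_in = P_out / η = 105000 / 0.901 = 116537 W
I_L = P_in / (√3·V_L·cosφ) = 116537 / (1.732 × 230 × 0.89) = 329 A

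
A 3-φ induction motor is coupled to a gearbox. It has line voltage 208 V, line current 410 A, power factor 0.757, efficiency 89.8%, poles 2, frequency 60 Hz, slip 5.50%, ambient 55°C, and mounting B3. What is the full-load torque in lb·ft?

208 lb·ft

P_in = √3·V·I·cosφ = 1.732 × 208 × 410 × 0.757 = 111813 W
P_out = η·P_in = 0.898 × 111813 = 100408 W
n_s = 120×60/2 = 3600 rpm; n = 3600×(1−0.055) = 3402 rpm
ω = 2π×3402/60 = 356.3 rad/s
τ = P_out/ω = 100408/356.3 = 281.8 N·m
In lb·ft: 281.8/1.356 = 208 lb·ft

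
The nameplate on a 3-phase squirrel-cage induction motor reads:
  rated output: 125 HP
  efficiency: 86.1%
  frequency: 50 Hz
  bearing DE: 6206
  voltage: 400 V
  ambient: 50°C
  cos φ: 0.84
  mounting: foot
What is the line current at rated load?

P_out = 125 × 746 = 93250 W
P_in = P_out / η = 93250 / 0.861 = 108304 W
I_L = P_in / (√3·V_L·cosφ) = 108304 / (1.732 × 400 × 0.84) = 186 A

186 A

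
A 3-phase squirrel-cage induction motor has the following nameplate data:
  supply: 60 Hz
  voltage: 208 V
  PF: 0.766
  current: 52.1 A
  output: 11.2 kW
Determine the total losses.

3.18 kW

P_in = √3·V·I·cosφ = 1.732×208×52.1×0.766 = 14377 W
P_out = 11200 W
Losses = P_in − P_out = 14377 − 11200 = 3177 W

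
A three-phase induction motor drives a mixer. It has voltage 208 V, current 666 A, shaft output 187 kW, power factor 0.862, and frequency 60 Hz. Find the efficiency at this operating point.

P_out = 187 kW = 187000 W
P_in = √3·V_L·I_L·cosφ = 1.732 × 208 × 666 × 0.862 = 206820 W
η = P_out / P_in = 187000 / 206820 = 0.904 = 90.4%

90.4 %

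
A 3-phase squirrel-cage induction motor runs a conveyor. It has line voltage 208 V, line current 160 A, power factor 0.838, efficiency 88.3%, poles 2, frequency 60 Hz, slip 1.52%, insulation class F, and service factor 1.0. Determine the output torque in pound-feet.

84.7 lb·ft

P_in = √3·V·I·cosφ = 1.732 × 208 × 160 × 0.838 = 48303 W
P_out = η·P_in = 0.883 × 48303 = 42652 W
n_s = 120×60/2 = 3600 rpm; n = 3600×(1−0.0152) = 3545 rpm
ω = 2π×3545/60 = 371.2 rad/s
τ = P_out/ω = 42652/371.2 = 114.9 N·m
In lb·ft: 114.9/1.356 = 84.7 lb·ft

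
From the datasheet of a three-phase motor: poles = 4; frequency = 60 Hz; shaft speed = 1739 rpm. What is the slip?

3.39 %

n_s = 120f/p = 120×60/4 = 1800 rpm
s = (n_s − n)/n_s = (1800 − 1739)/1800 = 0.0339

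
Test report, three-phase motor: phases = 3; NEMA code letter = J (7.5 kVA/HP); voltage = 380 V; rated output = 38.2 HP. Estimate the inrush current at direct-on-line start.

435 A

S_LR = 7.5 × 38.2 = 286.5 kVA
I_LR = S_LR/(√3·V_L) = 286500/(1.732×380) = 435 A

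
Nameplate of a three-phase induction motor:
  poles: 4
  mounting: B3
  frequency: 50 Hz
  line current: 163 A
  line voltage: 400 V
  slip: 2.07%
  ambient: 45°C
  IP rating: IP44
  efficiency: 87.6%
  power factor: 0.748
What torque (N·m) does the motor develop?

P_in = √3·V·I·cosφ = 1.732 × 400 × 163 × 0.748 = 84469 W
P_out = η·P_in = 0.876 × 84469 = 73995 W
n_s = 120×50/4 = 1500 rpm; n = 1500×(1−0.0207) = 1469 rpm
ω = 2π×1469/60 = 153.8 rad/s
τ = P_out/ω = 73995/153.8 = 481 N·m

481 N·m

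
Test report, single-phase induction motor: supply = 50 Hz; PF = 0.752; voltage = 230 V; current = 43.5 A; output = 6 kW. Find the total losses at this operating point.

1.52 kW

P_in = V·I·cosφ = 230×43.5×0.752 = 7524 W
P_out = 6000 W
Losses = P_in − P_out = 7524 − 6000 = 1524 W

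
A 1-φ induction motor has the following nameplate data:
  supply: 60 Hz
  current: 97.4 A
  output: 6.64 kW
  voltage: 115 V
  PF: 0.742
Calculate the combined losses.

1.67 kW

P_in = V·I·cosφ = 115×97.4×0.742 = 8311 W
P_out = 6640 W
Losses = P_in − P_out = 8311 − 6640 = 1671 W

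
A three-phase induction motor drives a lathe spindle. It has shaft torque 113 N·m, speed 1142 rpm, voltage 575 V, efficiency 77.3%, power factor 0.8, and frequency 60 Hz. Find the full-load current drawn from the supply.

21.9 A

ω = 2π×1142/60 = 119.6 rad/s; P_out = τω = 113 × 119.6 = 13515 W
P_in = P_out / η = 13515 / 0.773 = 17484 W
I_L = P_in / (√3·V_L·cosφ) = 17484 / (1.732 × 575 × 0.8) = 21.9 A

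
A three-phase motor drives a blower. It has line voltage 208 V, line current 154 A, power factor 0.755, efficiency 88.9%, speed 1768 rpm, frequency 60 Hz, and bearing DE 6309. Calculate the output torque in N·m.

201 N·m

P_in = √3·V·I·cosφ = 1.732 × 208 × 154 × 0.755 = 41887 W
P_out = η·P_in = 0.889 × 41887 = 37238 W
n = 1768 rpm
ω = 2π×1768/60 = 185.1 rad/s
τ = P_out/ω = 37238/185.1 = 201 N·m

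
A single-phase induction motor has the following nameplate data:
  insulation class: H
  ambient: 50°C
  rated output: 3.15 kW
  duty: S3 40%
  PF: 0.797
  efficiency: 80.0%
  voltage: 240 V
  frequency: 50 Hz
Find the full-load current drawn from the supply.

P_out = 3.15 kW = 3150 W
P_in = P_out / η = 3150 / 0.800 = 3938 W
I = P_in / (V·cosφ) = 3938 / (240 × 0.797) = 20.6 A

20.6 A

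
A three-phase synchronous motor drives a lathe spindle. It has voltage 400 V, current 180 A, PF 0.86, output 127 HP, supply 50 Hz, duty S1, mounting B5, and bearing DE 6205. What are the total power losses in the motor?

12500 W

P_in = √3·V·I·cosφ = 1.732×400×180×0.86 = 107245 W
P_out = 127×746 = 94742 W
Losses = P_in − P_out = 107245 − 94742 = 12503 W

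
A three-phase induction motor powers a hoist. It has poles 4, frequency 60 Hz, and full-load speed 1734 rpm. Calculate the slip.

n_s = 120f/p = 120×60/4 = 1800 rpm
s = (n_s − n)/n_s = (1800 − 1734)/1800 = 0.0367

3.67 %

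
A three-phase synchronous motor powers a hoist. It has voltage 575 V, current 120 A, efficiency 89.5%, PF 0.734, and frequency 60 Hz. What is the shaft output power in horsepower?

P_in = √3·V·I·cosφ = 1.732 × 575 × 120 × 0.734 = 87719 W
P_out = η·P_in = 0.895 × 87719 = 78509 W
= 78509/746 = 105 HP

105 HP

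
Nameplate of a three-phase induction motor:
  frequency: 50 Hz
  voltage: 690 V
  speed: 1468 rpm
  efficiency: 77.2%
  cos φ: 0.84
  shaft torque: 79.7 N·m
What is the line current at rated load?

15.8 A

ω = 2π×1468/60 = 153.7 rad/s; P_out = τω = 79.7 × 153.7 = 12250 W
P_in = P_out / η = 12250 / 0.772 = 15868 W
I_L = P_in / (√3·V_L·cosφ) = 15868 / (1.732 × 690 × 0.84) = 15.8 A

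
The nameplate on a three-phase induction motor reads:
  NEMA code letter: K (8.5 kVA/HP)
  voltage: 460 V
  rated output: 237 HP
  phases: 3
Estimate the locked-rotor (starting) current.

2530 A

S_LR = 8.5 × 237 = 2014.5 kVA
I_LR = S_LR/(√3·V_L) = 2014500/(1.732×460) = 2530 A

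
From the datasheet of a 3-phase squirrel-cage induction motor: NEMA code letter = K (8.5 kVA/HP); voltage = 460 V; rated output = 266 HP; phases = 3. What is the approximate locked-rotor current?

S_LR = 8.5 × 266 = 2261 kVA
I_LR = S_LR/(√3·V_L) = 2261000/(1.732×460) = 2840 A

2840 A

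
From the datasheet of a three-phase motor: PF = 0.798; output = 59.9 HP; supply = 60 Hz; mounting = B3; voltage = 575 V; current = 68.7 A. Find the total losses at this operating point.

9.91 kW

P_in = √3·V·I·cosφ = 1.732×575×68.7×0.798 = 54598 W
P_out = 59.9×746 = 44685 W
Losses = P_in − P_out = 54598 − 44685 = 9913 W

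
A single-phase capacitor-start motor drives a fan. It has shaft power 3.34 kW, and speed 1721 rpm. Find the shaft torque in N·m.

18.5 N·m

ω = 2π × 1721/60 = 180.2 rad/s
τ = P/ω = 3340/180.2 = 18.5 N·m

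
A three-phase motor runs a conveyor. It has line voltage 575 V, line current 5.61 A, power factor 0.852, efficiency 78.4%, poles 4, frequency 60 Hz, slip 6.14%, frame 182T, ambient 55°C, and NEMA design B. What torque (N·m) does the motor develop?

P_in = √3·V·I·cosφ = 1.732 × 575 × 5.61 × 0.852 = 4760 W
P_out = η·P_in = 0.784 × 4760 = 3732 W
n_s = 120×60/4 = 1800 rpm; n = 1800×(1−0.0614) = 1689 rpm
ω = 2π×1689/60 = 176.9 rad/s
τ = P_out/ω = 3732/176.9 = 21.1 N·m

21.1 N·m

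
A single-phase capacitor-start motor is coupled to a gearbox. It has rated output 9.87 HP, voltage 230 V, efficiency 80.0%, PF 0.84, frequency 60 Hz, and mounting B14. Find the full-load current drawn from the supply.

P_out = 9.87 × 746 = 7363 W
P_in = P_out / η = 7363 / 0.800 = 9204 W
I = P_in / (V·cosφ) = 9204 / (230 × 0.84) = 47.6 A

47.6 A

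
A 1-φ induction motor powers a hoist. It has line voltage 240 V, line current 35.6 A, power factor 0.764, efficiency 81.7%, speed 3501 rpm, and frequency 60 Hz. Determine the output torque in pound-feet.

10.7 lb·ft

P_in = V·I·cosφ = 240 × 35.6 × 0.764 = 6528 W
P_out = η·P_in = 0.817 × 6528 = 5333 W
n = 3501 rpm
ω = 2π×3501/60 = 366.6 rad/s
τ = P_out/ω = 5333/366.6 = 14.55 N·m
In lb·ft: 14.55/1.356 = 10.7 lb·ft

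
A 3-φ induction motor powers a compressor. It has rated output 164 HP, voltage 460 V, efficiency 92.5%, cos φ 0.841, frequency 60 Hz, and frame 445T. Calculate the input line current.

197 A

P_out = 164 × 746 = 122344 W
P_in = P_out / η = 122344 / 0.925 = 132264 W
I_L = P_in / (√3·V_L·cosφ) = 132264 / (1.732 × 460 × 0.841) = 197 A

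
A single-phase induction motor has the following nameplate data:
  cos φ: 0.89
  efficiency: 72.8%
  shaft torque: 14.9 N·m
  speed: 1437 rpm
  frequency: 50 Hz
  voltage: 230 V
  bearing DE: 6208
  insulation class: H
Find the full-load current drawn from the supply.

15 A

ω = 2π×1437/60 = 150.5 rad/s; P_out = τω = 14.9 × 150.5 = 2242 W
P_in = P_out / η = 2242 / 0.728 = 3080 W
I = P_in / (V·cosφ) = 3080 / (230 × 0.89) = 15 A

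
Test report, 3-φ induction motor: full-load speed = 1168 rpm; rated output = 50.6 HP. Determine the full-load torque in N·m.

309 N·m

P_out = 50.6 × 746 = 37748 W
ω = 2π × 1168/60 = 122.3 rad/s
τ = P_out/ω = 37748/122.3 = 309 N·m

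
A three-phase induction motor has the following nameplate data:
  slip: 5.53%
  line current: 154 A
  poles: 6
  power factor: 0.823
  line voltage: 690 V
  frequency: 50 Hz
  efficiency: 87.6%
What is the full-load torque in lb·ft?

989 lb·ft

P_in = √3·V·I·cosφ = 1.732 × 690 × 154 × 0.823 = 151467 W
P_out = η·P_in = 0.876 × 151467 = 132685 W
n_s = 120×50/6 = 1000 rpm; n = 1000×(1−0.0553) = 945 rpm
ω = 2π×945/60 = 98.96 rad/s
τ = P_out/ω = 132685/98.96 = 1341 N·m
In lb·ft: 1341/1.356 = 989 lb·ft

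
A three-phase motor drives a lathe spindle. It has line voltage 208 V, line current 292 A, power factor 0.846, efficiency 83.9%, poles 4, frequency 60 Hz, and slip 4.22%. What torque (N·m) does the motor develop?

P_in = √3·V·I·cosφ = 1.732 × 208 × 292 × 0.846 = 88995 W
P_out = η·P_in = 0.839 × 88995 = 74667 W
n_s = 120×60/4 = 1800 rpm; n = 1800×(1−0.0422) = 1724 rpm
ω = 2π×1724/60 = 180.5 rad/s
τ = P_out/ω = 74667/180.5 = 414 N·m

414 N·m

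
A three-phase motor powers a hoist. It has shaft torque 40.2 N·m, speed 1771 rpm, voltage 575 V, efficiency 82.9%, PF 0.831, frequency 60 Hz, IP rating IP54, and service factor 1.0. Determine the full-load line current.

10.9 A

ω = 2π×1771/60 = 185.5 rad/s; P_out = τω = 40.2 × 185.5 = 7457 W
P_in = P_out / η = 7457 / 0.829 = 8995 W
I_L = P_in / (√3·V_L·cosφ) = 8995 / (1.732 × 575 × 0.831) = 10.9 A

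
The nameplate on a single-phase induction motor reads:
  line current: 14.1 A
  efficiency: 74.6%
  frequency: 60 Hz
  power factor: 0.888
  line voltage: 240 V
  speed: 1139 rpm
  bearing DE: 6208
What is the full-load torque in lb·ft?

P_in = V·I·cosφ = 240 × 14.1 × 0.888 = 3005 W
P_out = η·P_in = 0.746 × 3005 = 2242 W
n = 1139 rpm
ω = 2π×1139/60 = 119.3 rad/s
τ = P_out/ω = 2242/119.3 = 18.79 N·m
In lb·ft: 18.79/1.356 = 13.9 lb·ft

13.9 lb·ft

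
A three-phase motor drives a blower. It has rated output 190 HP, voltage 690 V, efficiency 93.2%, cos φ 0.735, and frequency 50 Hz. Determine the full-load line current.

P_out = 190 × 746 = 141740 W
P_in = P_out / η = 141740 / 0.932 = 152082 W
I_L = P_in / (√3·V_L·cosφ) = 152082 / (1.732 × 690 × 0.735) = 173 A

173 A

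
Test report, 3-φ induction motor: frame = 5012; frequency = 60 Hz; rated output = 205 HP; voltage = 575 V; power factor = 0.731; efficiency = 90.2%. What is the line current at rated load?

P_out = 205 × 746 = 152930 W
P_in = P_out / η = 152930 / 0.902 = 169545 W
I_L = P_in / (√3·V_L·cosφ) = 169545 / (1.732 × 575 × 0.731) = 233 A

233 A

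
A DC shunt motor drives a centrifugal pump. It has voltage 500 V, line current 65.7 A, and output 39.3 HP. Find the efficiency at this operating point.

89.2 %

P_out = 39.3 × 746 = 29318 W
P_in = V·I = 500 × 65.7 = 32850 W
η = P_out / P_in = 29318 / 32850 = 0.892 = 89.2%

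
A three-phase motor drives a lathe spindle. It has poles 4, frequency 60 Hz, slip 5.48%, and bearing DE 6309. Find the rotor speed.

1701 rpm

n_s = 120f/p = 120×60/4 = 1800 rpm
n = n_s(1 − s) = 1800 × (1 − 0.0548) = 1701 rpm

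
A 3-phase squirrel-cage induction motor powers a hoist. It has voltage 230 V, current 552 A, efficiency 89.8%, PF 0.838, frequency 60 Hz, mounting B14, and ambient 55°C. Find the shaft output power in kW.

P_in = √3·V·I·cosφ = 1.732 × 230 × 552 × 0.838 = 184272 W
P_out = η·P_in = 0.898 × 184272 = 165476 W

165 kW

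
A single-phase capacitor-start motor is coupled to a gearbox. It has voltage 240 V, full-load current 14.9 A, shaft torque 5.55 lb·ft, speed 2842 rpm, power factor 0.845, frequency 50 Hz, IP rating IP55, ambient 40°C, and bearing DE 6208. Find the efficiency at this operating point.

74.1 %

τ = 5.55 lb·ft × 1.356 = 7.526 N·m
ω = 2π × 2842/60 = 297.6 rad/s; P_out = τω = 7.526 × 297.6 = 2240 W
P_in = V·I·cosφ = 240 × 14.9 × 0.845 = 3022 W
η = P_out / P_in = 2240 / 3022 = 0.741 = 74.1%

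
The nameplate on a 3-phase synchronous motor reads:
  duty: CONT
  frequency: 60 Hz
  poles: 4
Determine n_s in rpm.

n_s = 120f/p = 120×60/4 = 1800 rpm

1800 rpm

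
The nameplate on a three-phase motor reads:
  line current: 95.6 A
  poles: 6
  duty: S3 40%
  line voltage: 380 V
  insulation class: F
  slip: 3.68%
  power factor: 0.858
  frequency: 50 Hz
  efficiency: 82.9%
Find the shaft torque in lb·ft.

327 lb·ft

P_in = √3·V·I·cosφ = 1.732 × 380 × 95.6 × 0.858 = 53985 W
P_out = η·P_in = 0.829 × 53985 = 44754 W
n_s = 120×50/6 = 1000 rpm; n = 1000×(1−0.0368) = 963 rpm
ω = 2π×963/60 = 100.8 rad/s
τ = P_out/ω = 44754/100.8 = 444 N·m
In lb·ft: 444/1.356 = 327 lb·ft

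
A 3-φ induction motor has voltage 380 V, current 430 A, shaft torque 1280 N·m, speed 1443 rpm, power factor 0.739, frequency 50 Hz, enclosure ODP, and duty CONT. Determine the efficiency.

92.5 %

ω = 2π × 1443/60 = 151.1 rad/s; P_out = τω = 1280 × 151.1 = 193408 W
P_in = √3·V_L·I_L·cosφ = 1.732 × 380 × 430 × 0.739 = 209144 W
η = P_out / P_in = 193408 / 209144 = 0.925 = 92.5%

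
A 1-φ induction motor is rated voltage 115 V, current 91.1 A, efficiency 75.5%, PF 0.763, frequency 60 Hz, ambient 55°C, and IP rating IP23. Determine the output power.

6.04 kW

P_in = V·I·cosφ = 115 × 91.1 × 0.763 = 7994 W
P_out = η·P_in = 0.755 × 7994 = 6035 W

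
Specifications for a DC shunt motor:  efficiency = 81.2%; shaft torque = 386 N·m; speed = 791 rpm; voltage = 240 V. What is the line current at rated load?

ω = 2π×791/60 = 82.83 rad/s; P_out = τω = 386 × 82.83 = 31972 W
P_in = P_out / η = 31972 / 0.812 = 39374 W
I = P_in / V = 39374 / 240 = 164 A

164 A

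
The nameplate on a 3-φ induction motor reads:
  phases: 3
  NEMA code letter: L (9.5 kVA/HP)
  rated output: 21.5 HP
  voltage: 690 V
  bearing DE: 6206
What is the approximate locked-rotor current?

171 A

S_LR = 9.5 × 21.5 = 204.25 kVA
I_LR = S_LR/(√3·V_L) = 204250/(1.732×690) = 171 A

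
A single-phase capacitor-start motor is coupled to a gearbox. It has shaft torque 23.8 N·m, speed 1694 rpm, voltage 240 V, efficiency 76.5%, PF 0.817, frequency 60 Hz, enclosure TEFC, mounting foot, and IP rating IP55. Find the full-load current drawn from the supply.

ω = 2π×1694/60 = 177.4 rad/s; P_out = τω = 23.8 × 177.4 = 4222 W
P_in = P_out / η = 4222 / 0.765 = 5519 W
I = P_in / (V·cosφ) = 5519 / (240 × 0.817) = 28.1 A

28.1 A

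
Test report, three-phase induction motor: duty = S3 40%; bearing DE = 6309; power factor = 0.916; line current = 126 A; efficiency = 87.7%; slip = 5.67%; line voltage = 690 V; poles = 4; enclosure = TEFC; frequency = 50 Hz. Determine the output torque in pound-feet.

602 lb·ft

P_in = √3·V·I·cosφ = 1.732 × 690 × 126 × 0.916 = 137931 W
P_out = η·P_in = 0.877 × 137931 = 120965 W
n_s = 120×50/4 = 1500 rpm; n = 1500×(1−0.0567) = 1415 rpm
ω = 2π×1415/60 = 148.2 rad/s
τ = P_out/ω = 120965/148.2 = 816.2 N·m
In lb·ft: 816.2/1.356 = 602 lb·ft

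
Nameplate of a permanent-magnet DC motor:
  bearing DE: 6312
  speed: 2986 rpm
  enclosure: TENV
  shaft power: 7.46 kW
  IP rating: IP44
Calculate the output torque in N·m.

23.9 N·m

ω = 2π × 2986/60 = 312.7 rad/s
τ = P/ω = 7460/312.7 = 23.9 N·m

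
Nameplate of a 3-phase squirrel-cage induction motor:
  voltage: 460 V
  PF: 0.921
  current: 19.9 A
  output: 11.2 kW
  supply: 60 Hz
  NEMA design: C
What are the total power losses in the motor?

3400 W

P_in = √3·V·I·cosφ = 1.732×460×19.9×0.921 = 14602 W
P_out = 11200 W
Losses = P_in − P_out = 14602 − 11200 = 3402 W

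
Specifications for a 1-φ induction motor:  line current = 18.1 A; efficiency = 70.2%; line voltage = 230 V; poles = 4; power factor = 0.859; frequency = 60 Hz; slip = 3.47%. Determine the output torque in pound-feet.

P_in = V·I·cosφ = 230 × 18.1 × 0.859 = 3576 W
P_out = η·P_in = 0.702 × 3576 = 2510 W
n_s = 120×60/4 = 1800 rpm; n = 1800×(1−0.0347) = 1738 rpm
ω = 2π×1738/60 = 182 rad/s
τ = P_out/ω = 2510/182 = 13.79 N·m
In lb·ft: 13.79/1.356 = 10.2 lb·ft

10.2 lb·ft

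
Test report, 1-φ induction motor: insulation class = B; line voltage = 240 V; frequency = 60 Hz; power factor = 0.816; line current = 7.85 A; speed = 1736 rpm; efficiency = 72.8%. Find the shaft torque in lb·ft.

P_in = V·I·cosφ = 240 × 7.85 × 0.816 = 1537 W
P_out = η·P_in = 0.728 × 1537 = 1119 W
n = 1736 rpm
ω = 2π×1736/60 = 181.8 rad/s
τ = P_out/ω = 1119/181.8 = 6.155 N·m
In lb·ft: 6.155/1.356 = 4.54 lb·ft

4.54 lb·ft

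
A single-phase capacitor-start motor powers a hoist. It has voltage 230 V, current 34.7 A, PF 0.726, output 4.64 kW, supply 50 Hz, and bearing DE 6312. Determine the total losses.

P_in = V·I·cosφ = 230×34.7×0.726 = 5794 W
P_out = 4640 W
Losses = P_in − P_out = 5794 − 4640 = 1154 W

1150 W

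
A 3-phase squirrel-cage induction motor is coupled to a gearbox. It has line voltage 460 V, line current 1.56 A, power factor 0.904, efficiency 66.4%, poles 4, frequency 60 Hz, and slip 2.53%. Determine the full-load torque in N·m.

4.06 N·m

P_in = √3·V·I·cosφ = 1.732 × 460 × 1.56 × 0.904 = 1124 W
P_out = η·P_in = 0.664 × 1124 = 746 W
n_s = 120×60/4 = 1800 rpm; n = 1800×(1−0.0253) = 1754 rpm
ω = 2π×1754/60 = 183.7 rad/s
τ = P_out/ω = 746/183.7 = 4.06 N·m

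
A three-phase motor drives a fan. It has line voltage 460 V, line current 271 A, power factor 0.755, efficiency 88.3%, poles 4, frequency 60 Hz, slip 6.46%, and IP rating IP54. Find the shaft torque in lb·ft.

P_in = √3·V·I·cosφ = 1.732 × 460 × 271 × 0.755 = 163013 W
P_out = η·P_in = 0.883 × 163013 = 143940 W
n_s = 120×60/4 = 1800 rpm; n = 1800×(1−0.0646) = 1684 rpm
ω = 2π×1684/60 = 176.3 rad/s
τ = P_out/ω = 143940/176.3 = 816.4 N·m
In lb·ft: 816.4/1.356 = 602 lb·ft

602 lb·ft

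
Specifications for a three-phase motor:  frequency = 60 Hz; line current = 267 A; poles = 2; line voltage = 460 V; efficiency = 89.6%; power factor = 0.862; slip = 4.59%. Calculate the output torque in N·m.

457 N·m

P_in = √3·V·I·cosφ = 1.732 × 460 × 267 × 0.862 = 183368 W
P_out = η·P_in = 0.896 × 183368 = 164298 W
n_s = 120×60/2 = 3600 rpm; n = 3600×(1−0.0459) = 3435 rpm
ω = 2π×3435/60 = 359.7 rad/s
τ = P_out/ω = 164298/359.7 = 457 N·m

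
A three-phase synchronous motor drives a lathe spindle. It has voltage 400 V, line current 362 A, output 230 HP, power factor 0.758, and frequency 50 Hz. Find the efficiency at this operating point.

P_out = 230 × 746 = 171580 W
P_in = √3·V_L·I_L·cosφ = 1.732 × 400 × 362 × 0.758 = 190102 W
η = P_out / P_in = 171580 / 190102 = 0.903 = 90.3%

90.3 %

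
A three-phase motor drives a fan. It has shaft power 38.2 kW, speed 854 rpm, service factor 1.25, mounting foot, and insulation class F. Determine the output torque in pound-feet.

ω = 2π × 854/60 = 89.43 rad/s
τ = P/ω = 38200/89.43 = 427.1 N·m
In lb·ft: 427.1/1.356 = 315 lb·ft

315 lb·ft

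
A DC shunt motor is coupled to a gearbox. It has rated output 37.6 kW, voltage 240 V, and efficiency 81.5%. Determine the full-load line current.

P_out = 37.6 kW = 37600 W
P_in = P_out / η = 37600 / 0.815 = 46135 W
I = P_in / V = 46135 / 240 = 192 A

192 A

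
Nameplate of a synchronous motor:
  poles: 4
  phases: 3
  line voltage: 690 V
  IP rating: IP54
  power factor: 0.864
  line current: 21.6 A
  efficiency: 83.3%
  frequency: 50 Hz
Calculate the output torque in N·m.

P_in = √3·V·I·cosφ = 1.732 × 690 × 21.6 × 0.864 = 22303 W
P_out = η·P_in = 0.833 × 22303 = 18578 W
n = n_s = 120×50/4 = 1500 rpm (synchronous)
ω = 2π×1500/60 = 157.1 rad/s
τ = P_out/ω = 18578/157.1 = 118 N·m

118 N·m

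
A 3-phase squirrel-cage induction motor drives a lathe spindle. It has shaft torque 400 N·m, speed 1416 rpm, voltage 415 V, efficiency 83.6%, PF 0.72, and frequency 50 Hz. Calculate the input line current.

137 A

ω = 2π×1416/60 = 148.3 rad/s; P_out = τω = 400 × 148.3 = 59320 W
P_in = P_out / η = 59320 / 0.836 = 70957 W
I_L = P_in / (√3·V_L·cosφ) = 70957 / (1.732 × 415 × 0.72) = 137 A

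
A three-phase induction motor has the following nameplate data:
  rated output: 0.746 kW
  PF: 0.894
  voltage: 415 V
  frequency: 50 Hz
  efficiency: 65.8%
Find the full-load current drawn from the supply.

1.76 A

P_out = 0.746 kW = 746 W
P_in = P_out / η = 746 / 0.658 = 1134 W
I_L = P_in / (√3·V_L·cosφ) = 1134 / (1.732 × 415 × 0.894) = 1.76 A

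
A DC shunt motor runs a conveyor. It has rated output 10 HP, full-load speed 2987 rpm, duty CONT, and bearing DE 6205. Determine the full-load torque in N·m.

23.8 N·m

P_out = 10 × 746 = 7460 W
ω = 2π × 2987/60 = 312.8 rad/s
τ = P_out/ω = 7460/312.8 = 23.8 N·m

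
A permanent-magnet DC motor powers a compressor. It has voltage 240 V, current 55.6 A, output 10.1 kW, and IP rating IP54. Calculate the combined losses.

P_in = V·I = 240×55.6 = 13344 W
P_out = 10100 W
Losses = P_in − P_out = 13344 − 10100 = 3244 W

3240 W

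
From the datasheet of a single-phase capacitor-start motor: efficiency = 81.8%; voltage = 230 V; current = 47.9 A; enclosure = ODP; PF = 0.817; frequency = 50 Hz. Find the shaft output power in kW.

P_in = V·I·cosφ = 230 × 47.9 × 0.817 = 9001 W
P_out = η·P_in = 0.818 × 9001 = 7363 W

7.36 kW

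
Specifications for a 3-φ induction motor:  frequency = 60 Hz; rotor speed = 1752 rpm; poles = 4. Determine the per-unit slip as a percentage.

n_s = 120f/p = 120×60/4 = 1800 rpm
s = (n_s − n)/n_s = (1800 − 1752)/1800 = 0.0267

2.67 %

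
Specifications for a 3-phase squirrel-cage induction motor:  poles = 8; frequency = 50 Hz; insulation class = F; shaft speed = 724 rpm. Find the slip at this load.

n_s = 120f/p = 120×50/8 = 750 rpm
s = (n_s − n)/n_s = (750 − 724)/750 = 0.0347

3.47 %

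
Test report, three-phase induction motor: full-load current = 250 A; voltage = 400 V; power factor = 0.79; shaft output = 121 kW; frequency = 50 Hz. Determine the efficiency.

88.4 %

P_out = 121 kW = 121000 W
P_in = √3·V_L·I_L·cosφ = 1.732 × 400 × 250 × 0.79 = 136828 W
η = P_out / P_in = 121000 / 136828 = 0.884 = 88.4%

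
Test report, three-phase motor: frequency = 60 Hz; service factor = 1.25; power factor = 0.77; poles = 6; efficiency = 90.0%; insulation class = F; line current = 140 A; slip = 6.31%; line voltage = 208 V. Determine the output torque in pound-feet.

219 lb·ft

P_in = √3·V·I·cosφ = 1.732 × 208 × 140 × 0.77 = 38836 W
P_out = η·P_in = 0.9 × 38836 = 34952 W
n_s = 120×60/6 = 1200 rpm; n = 1200×(1−0.0631) = 1124 rpm
ω = 2π×1124/60 = 117.7 rad/s
τ = P_out/ω = 34952/117.7 = 297 N·m
In lb·ft: 297/1.356 = 219 lb·ft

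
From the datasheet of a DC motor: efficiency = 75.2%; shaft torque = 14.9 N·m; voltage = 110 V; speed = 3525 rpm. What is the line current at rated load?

66.5 A

ω = 2π×3525/60 = 369.1 rad/s; P_out = τω = 14.9 × 369.1 = 5500 W
P_in = P_out / η = 5500 / 0.752 = 7314 W
I = P_in / V = 7314 / 110 = 66.5 A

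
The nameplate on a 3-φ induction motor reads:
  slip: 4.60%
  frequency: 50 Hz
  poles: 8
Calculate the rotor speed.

n_s = 120f/p = 120×50/8 = 750 rpm
n = n_s(1 − s) = 750 × (1 − 0.046) = 716 rpm

716 rpm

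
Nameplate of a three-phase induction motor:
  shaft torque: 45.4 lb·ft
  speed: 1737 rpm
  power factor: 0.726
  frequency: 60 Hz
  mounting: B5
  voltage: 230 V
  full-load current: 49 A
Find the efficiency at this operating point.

79.0 %

τ = 45.4 lb·ft × 1.356 = 61.56 N·m
ω = 2π × 1737/60 = 181.9 rad/s; P_out = τω = 61.56 × 181.9 = 11198 W
P_in = √3·V_L·I_L·cosφ = 1.732 × 230 × 49 × 0.726 = 14171 W
η = P_out / P_in = 11198 / 14171 = 0.790 = 79.0%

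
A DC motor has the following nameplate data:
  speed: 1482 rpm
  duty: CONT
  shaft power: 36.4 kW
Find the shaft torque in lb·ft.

ω = 2π × 1482/60 = 155.2 rad/s
τ = P/ω = 36400/155.2 = 234.5 N·m
In lb·ft: 234.5/1.356 = 173 lb·ft

173 lb·ft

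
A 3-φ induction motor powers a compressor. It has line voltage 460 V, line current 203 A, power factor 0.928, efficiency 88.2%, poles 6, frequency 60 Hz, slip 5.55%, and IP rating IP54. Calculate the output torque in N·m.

1120 N·m

P_in = √3·V·I·cosφ = 1.732 × 460 × 203 × 0.928 = 150089 W
P_out = η·P_in = 0.882 × 150089 = 132378 W
n_s = 120×60/6 = 1200 rpm; n = 1200×(1−0.0555) = 1133 rpm
ω = 2π×1133/60 = 118.6 rad/s
τ = P_out/ω = 132378/118.6 = 1120 N·m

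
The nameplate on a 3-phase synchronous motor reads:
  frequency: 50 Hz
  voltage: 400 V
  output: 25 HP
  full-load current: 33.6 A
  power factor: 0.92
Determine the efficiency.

87.1 %

P_out = 25 × 746 = 18650 W
P_in = √3·V_L·I_L·cosφ = 1.732 × 400 × 33.6 × 0.92 = 21416 W
η = P_out / P_in = 18650 / 21416 = 0.871 = 87.1%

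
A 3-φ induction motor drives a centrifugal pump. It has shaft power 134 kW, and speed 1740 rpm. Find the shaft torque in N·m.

735 N·m

ω = 2π × 1740/60 = 182.2 rad/s
τ = P/ω = 134000/182.2 = 735 N·m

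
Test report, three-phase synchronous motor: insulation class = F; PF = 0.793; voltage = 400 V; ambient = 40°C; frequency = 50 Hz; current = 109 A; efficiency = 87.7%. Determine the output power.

P_in = √3·V·I·cosφ = 1.732 × 400 × 109 × 0.793 = 59884 W
P_out = η·P_in = 0.877 × 59884 = 52518 W

52.5 kW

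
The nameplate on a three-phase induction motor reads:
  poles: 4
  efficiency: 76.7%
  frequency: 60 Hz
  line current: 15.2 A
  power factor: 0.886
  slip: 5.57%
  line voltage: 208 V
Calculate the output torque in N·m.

20.9 N·m

P_in = √3·V·I·cosφ = 1.732 × 208 × 15.2 × 0.886 = 4852 W
P_out = η·P_in = 0.767 × 4852 = 3721 W
n_s = 120×60/4 = 1800 rpm; n = 1800×(1−0.0557) = 1700 rpm
ω = 2π×1700/60 = 178 rad/s
τ = P_out/ω = 3721/178 = 20.9 N·m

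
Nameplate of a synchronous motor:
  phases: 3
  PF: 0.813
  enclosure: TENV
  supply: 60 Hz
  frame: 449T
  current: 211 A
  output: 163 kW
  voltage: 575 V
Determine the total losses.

P_in = √3·V·I·cosφ = 1.732×575×211×0.813 = 170840 W
P_out = 163000 W
Losses = P_in − P_out = 170840 − 163000 = 7840 W

7.84 kW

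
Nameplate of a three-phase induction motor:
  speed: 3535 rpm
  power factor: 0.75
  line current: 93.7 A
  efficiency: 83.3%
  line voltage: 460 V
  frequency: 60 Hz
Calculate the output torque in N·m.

P_in = √3·V·I·cosφ = 1.732 × 460 × 93.7 × 0.75 = 55989 W
P_out = η·P_in = 0.833 × 55989 = 46639 W
n = 3535 rpm
ω = 2π×3535/60 = 370.2 rad/s
τ = P_out/ω = 46639/370.2 = 126 N·m

126 N·m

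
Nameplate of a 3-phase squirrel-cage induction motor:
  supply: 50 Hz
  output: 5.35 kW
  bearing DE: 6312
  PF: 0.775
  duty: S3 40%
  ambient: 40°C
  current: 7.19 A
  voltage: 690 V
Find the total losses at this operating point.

P_in = √3·V·I·cosφ = 1.732×690×7.19×0.775 = 6659 W
P_out = 5350 W
Losses = P_in − P_out = 6659 − 5350 = 1309 W

1310 W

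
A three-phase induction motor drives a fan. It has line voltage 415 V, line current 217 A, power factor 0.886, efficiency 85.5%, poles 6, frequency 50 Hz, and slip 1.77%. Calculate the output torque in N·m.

1150 N·m

P_in = √3·V·I·cosφ = 1.732 × 415 × 217 × 0.886 = 138194 W
P_out = η·P_in = 0.855 × 138194 = 118156 W
n_s = 120×50/6 = 1000 rpm; n = 1000×(1−0.0177) = 982 rpm
ω = 2π×982/60 = 102.8 rad/s
τ = P_out/ω = 118156/102.8 = 1150 N·m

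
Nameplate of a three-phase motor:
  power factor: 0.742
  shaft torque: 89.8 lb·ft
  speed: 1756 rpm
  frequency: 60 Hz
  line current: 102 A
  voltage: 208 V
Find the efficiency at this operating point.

τ = 89.8 lb·ft × 1.356 = 121.8 N·m
ω = 2π × 1756/60 = 183.9 rad/s; P_out = τω = 121.8 × 183.9 = 22399 W
P_in = √3·V_L·I_L·cosφ = 1.732 × 208 × 102 × 0.742 = 27266 W
η = P_out / P_in = 22399 / 27266 = 0.821 = 82.1%

82.1 %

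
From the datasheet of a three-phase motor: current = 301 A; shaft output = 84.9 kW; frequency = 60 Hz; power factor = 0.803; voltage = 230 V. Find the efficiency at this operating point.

P_out = 84.9 kW = 84900 W
P_in = √3·V_L·I_L·cosφ = 1.732 × 230 × 301 × 0.803 = 96285 W
η = P_out / P_in = 84900 / 96285 = 0.882 = 88.2%

88.2 %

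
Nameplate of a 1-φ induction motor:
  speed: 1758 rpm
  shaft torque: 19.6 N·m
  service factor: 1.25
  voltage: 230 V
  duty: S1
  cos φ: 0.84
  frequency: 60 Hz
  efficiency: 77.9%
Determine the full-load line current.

ω = 2π×1758/60 = 184.1 rad/s; P_out = τω = 19.6 × 184.1 = 3608 W
P_in = P_out / η = 3608 / 0.779 = 4632 W
I = P_in / (V·cosφ) = 4632 / (230 × 0.84) = 24 A

24 A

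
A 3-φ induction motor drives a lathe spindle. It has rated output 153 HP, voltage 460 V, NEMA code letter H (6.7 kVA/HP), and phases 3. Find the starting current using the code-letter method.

S_LR = 6.7 × 153 = 1025.1 kVA
I_LR = S_LR/(√3·V_L) = 1025100/(1.732×460) = 1290 A

1290 A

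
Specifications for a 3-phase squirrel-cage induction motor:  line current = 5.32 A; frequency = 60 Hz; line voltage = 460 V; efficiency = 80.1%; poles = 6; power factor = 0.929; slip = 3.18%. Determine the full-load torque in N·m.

P_in = √3·V·I·cosφ = 1.732 × 460 × 5.32 × 0.929 = 3938 W
P_out = η·P_in = 0.801 × 3938 = 3154 W
n_s = 120×60/6 = 1200 rpm; n = 1200×(1−0.0318) = 1162 rpm
ω = 2π×1162/60 = 121.7 rad/s
τ = P_out/ω = 3154/121.7 = 25.9 N·m

25.9 N·m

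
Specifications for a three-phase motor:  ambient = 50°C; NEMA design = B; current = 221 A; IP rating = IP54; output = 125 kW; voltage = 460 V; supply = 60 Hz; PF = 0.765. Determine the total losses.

P_in = √3·V·I·cosφ = 1.732×460×221×0.765 = 134697 W
P_out = 125000 W
Losses = P_in − P_out = 134697 − 125000 = 9697 W

9700 W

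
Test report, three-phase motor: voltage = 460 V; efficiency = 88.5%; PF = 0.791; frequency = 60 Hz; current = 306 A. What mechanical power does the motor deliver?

P_in = √3·V·I·cosφ = 1.732 × 460 × 306 × 0.791 = 192843 W
P_out = η·P_in = 0.885 × 192843 = 170666 W

171 kW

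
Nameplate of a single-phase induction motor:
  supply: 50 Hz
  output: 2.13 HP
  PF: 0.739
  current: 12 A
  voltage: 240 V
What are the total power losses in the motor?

539 W

P_in = V·I·cosφ = 240×12×0.739 = 2128 W
P_out = 2.13×746 = 1589 W
Losses = P_in − P_out = 2128 − 1589 = 539 W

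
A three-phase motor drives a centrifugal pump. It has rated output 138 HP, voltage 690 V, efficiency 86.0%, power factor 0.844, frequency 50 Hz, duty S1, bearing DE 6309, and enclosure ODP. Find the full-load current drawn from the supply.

P_out = 138 × 746 = 102948 W
P_in = P_out / η = 102948 / 0.860 = 119707 W
I_L = P_in / (√3·V_L·cosφ) = 119707 / (1.732 × 690 × 0.844) = 119 A

119 A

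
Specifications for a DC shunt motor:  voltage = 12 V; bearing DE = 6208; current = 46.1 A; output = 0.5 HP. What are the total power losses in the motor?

P_in = V·I = 12×46.1 = 553 W
P_out = 0.5×746 = 373 W
Losses = P_in − P_out = 553 − 373 = 180 W

180 W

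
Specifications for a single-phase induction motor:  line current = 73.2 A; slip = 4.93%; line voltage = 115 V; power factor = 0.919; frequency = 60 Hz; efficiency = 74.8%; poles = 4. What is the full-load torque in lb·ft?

23.8 lb·ft

P_in = V·I·cosφ = 115 × 73.2 × 0.919 = 7736 W
P_out = η·P_in = 0.748 × 7736 = 5787 W
n_s = 120×60/4 = 1800 rpm; n = 1800×(1−0.0493) = 1711 rpm
ω = 2π×1711/60 = 179.2 rad/s
τ = P_out/ω = 5787/179.2 = 32.29 N·m
In lb·ft: 32.29/1.356 = 23.8 lb·ft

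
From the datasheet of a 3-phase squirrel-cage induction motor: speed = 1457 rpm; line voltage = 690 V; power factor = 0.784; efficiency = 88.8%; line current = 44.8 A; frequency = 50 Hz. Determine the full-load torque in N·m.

P_in = √3·V·I·cosφ = 1.732 × 690 × 44.8 × 0.784 = 41975 W
P_out = η·P_in = 0.888 × 41975 = 37274 W
n = 1457 rpm
ω = 2π×1457/60 = 152.6 rad/s
τ = P_out/ω = 37274/152.6 = 244 N·m

244 N·m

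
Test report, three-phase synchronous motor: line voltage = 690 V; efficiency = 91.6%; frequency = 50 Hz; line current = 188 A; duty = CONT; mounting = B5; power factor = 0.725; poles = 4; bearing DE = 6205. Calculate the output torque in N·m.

950 N·m

P_in = √3·V·I·cosφ = 1.732 × 690 × 188 × 0.725 = 162889 W
P_out = η·P_in = 0.916 × 162889 = 149206 W
n = n_s = 120×50/4 = 1500 rpm (synchronous)
ω = 2π×1500/60 = 157.1 rad/s
τ = P_out/ω = 149206/157.1 = 950 N·m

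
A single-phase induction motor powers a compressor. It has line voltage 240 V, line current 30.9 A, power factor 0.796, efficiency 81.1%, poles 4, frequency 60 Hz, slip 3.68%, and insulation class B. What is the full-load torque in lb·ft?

19.4 lb·ft

P_in = V·I·cosφ = 240 × 30.9 × 0.796 = 5903 W
P_out = η·P_in = 0.811 × 5903 = 4787 W
n_s = 120×60/4 = 1800 rpm; n = 1800×(1−0.0368) = 1734 rpm
ω = 2π×1734/60 = 181.6 rad/s
τ = P_out/ω = 4787/181.6 = 26.36 N·m
In lb·ft: 26.36/1.356 = 19.4 lb·ft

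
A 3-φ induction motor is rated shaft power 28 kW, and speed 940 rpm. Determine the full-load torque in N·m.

ω = 2π × 940/60 = 98.44 rad/s
τ = P/ω = 28000/98.44 = 284 N·m

284 N·m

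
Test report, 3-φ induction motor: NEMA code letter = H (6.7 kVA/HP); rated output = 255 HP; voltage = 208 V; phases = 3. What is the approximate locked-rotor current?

4740 A

S_LR = 6.7 × 255 = 1708.5 kVA
I_LR = S_LR/(√3·V_L) = 1708500/(1.732×208) = 4740 A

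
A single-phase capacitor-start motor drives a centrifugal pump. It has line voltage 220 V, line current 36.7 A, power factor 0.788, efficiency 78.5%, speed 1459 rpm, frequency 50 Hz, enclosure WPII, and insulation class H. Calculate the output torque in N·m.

P_in = V·I·cosφ = 220 × 36.7 × 0.788 = 6362 W
P_out = η·P_in = 0.785 × 6362 = 4994 W
n = 1459 rpm
ω = 2π×1459/60 = 152.8 rad/s
τ = P_out/ω = 4994/152.8 = 32.7 N·m

32.7 N·m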